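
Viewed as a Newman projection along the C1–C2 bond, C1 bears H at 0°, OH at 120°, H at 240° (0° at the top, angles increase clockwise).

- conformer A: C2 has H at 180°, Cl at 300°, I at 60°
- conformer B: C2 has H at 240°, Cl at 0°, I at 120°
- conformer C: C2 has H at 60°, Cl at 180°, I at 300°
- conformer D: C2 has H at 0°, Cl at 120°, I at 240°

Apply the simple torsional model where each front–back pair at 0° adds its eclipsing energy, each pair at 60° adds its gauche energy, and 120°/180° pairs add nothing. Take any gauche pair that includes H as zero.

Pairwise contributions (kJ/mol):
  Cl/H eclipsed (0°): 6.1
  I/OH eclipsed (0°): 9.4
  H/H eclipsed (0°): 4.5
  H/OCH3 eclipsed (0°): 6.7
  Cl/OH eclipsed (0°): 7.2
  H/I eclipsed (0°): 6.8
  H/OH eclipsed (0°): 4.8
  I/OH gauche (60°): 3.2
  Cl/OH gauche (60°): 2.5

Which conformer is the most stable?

C

A (staggered): OH–I gauche; 3.2 = 3.2 kJ/mol.
B (eclipsed): H–Cl eclipsed, OH–I eclipsed, H–H eclipsed; 6.1 + 9.4 + 4.5 = 20.0 kJ/mol.
C (staggered): OH–Cl gauche; 2.5 = 2.5 kJ/mol.
D (eclipsed): H–H eclipsed, OH–Cl eclipsed, H–I eclipsed; 4.5 + 7.2 + 6.8 = 18.5 kJ/mol.
C has the lowest total (2.5 kJ/mol).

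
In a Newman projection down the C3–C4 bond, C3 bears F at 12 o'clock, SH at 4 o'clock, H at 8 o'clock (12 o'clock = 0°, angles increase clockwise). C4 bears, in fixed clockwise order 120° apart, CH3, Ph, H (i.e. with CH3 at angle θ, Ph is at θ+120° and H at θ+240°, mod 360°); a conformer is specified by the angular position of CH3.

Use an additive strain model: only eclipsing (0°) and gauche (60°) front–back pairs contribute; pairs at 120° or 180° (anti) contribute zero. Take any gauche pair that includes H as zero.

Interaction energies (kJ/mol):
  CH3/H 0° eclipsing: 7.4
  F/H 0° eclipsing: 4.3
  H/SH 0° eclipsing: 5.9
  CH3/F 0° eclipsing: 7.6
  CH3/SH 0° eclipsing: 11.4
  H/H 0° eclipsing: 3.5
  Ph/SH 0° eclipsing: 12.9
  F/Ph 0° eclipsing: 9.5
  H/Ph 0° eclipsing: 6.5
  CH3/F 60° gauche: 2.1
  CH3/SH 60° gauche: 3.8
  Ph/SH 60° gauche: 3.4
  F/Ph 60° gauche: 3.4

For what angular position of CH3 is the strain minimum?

CH3 at 0° (eclipsed): F(0°)/CH3(0°) eclipsed 7.6; SH(120°)/Ph(120°) eclipsed 12.9; H(240°)/H(240°) eclipsed 3.5 → 24.0 kJ/mol.
CH3 at 60° (staggered): F(0°)/CH3(60°) gauche 2.1; SH(120°)/CH3(60°) gauche 3.8; SH(120°)/Ph(180°) gauche 3.4 → 9.3 kJ/mol.
CH3 at 120° (eclipsed): F(0°)/H(0°) eclipsed 4.3; SH(120°)/CH3(120°) eclipsed 11.4; H(240°)/Ph(240°) eclipsed 6.5 → 22.2 kJ/mol.
CH3 at 180° (staggered): F(0°)/Ph(300°) gauche 3.4; SH(120°)/CH3(180°) gauche 3.8 → 7.2 kJ/mol.
CH3 at 240° (eclipsed): F(0°)/Ph(0°) eclipsed 9.5; SH(120°)/H(120°) eclipsed 5.9; H(240°)/CH3(240°) eclipsed 7.4 → 22.8 kJ/mol.
CH3 at 300° (staggered): F(0°)/CH3(300°) gauche 2.1; F(0°)/Ph(60°) gauche 3.4; SH(120°)/Ph(60°) gauche 3.4 → 8.9 kJ/mol.
The minimum (7.2 kJ/mol) occurs with CH3 at 180°.

180°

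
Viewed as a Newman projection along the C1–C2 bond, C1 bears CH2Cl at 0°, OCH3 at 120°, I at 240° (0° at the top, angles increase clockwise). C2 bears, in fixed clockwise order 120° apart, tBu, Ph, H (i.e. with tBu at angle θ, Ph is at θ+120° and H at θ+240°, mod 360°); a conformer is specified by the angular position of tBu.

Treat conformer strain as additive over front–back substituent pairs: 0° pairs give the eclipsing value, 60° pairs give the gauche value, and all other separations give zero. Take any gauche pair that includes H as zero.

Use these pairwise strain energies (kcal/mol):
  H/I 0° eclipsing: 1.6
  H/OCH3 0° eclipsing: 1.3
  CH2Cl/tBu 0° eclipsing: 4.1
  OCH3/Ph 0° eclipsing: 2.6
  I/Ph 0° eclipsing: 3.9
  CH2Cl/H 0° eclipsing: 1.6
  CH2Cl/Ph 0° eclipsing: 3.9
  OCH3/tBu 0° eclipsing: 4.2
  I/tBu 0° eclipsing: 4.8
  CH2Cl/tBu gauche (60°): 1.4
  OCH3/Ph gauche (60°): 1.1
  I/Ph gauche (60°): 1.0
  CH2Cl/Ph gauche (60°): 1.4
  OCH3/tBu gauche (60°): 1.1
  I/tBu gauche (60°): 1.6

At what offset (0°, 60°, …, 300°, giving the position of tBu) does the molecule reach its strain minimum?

tBu at 0° is eclipsed. CH2Cl at 0° is eclipsed with tBu at 0° (4.1); OCH3 at 120° is eclipsed with Ph at 120° (2.6); I at 240° is eclipsed with H at 240° (1.6). Total 8.3 kcal/mol.
tBu at 60° is staggered. CH2Cl at 0° is gauche with tBu at 60° (1.4); OCH3 at 120° is gauche with tBu at 60° (1.1); OCH3 at 120° is gauche with Ph at 180° (1.1); I at 240° is gauche with Ph at 180° (1.0). Total 4.6 kcal/mol.
tBu at 120° is eclipsed. CH2Cl at 0° is eclipsed with H at 0° (1.6); OCH3 at 120° is eclipsed with tBu at 120° (4.2); I at 240° is eclipsed with Ph at 240° (3.9). Total 9.7 kcal/mol.
tBu at 180° is staggered. CH2Cl at 0° is gauche with Ph at 300° (1.4); OCH3 at 120° is gauche with tBu at 180° (1.1); I at 240° is gauche with tBu at 180° (1.6); I at 240° is gauche with Ph at 300° (1.0). Total 5.1 kcal/mol.
tBu at 240° is eclipsed. CH2Cl at 0° is eclipsed with Ph at 0° (3.9); OCH3 at 120° is eclipsed with H at 120° (1.3); I at 240° is eclipsed with tBu at 240° (4.8). Total 10.0 kcal/mol.
tBu at 300° is staggered. CH2Cl at 0° is gauche with tBu at 300° (1.4); CH2Cl at 0° is gauche with Ph at 60° (1.4); OCH3 at 120° is gauche with Ph at 60° (1.1); I at 240° is gauche with tBu at 300° (1.6). Total 5.5 kcal/mol.
The minimum (4.6 kcal/mol) occurs with tBu at 60°.

60°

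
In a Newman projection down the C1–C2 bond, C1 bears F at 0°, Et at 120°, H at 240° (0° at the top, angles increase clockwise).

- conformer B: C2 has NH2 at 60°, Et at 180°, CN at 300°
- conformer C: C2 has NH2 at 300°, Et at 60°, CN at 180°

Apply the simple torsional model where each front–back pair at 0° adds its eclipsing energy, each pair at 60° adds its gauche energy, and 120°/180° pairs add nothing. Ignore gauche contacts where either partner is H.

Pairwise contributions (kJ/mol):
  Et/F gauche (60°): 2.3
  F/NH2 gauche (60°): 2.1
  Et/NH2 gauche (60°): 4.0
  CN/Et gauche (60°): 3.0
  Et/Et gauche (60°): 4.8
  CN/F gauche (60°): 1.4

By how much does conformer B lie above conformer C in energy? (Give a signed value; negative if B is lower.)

+0.1 kJ/mol

B (staggered): F(0°)/NH2(60°) gauche 2.1; F(0°)/CN(300°) gauche 1.4; Et(120°)/NH2(60°) gauche 4.0; Et(120°)/Et(180°) gauche 4.8 → 12.3 kJ/mol.
C (staggered): F(0°)/NH2(300°) gauche 2.1; F(0°)/Et(60°) gauche 2.3; Et(120°)/Et(60°) gauche 4.8; Et(120°)/CN(180°) gauche 3.0 → 12.2 kJ/mol.
E(B) − E(C) = 12.3 − 12.2 = +0.1 kJ/mol.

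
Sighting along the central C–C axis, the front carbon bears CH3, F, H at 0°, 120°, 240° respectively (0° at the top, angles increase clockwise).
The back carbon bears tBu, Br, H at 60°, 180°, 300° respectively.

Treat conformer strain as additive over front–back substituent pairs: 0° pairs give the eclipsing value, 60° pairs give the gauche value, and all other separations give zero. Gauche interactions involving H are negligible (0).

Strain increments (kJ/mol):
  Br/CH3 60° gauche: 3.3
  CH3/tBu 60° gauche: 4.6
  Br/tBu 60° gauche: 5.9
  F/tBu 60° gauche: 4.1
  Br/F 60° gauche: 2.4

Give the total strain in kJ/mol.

This conformer is staggered. CH3 at 0° is gauche with tBu at 60° (4.6); F at 120° is gauche with tBu at 60° (4.1); F at 120° is gauche with Br at 180° (2.4). Total 11.1 kJ/mol.

11.1 kJ/mol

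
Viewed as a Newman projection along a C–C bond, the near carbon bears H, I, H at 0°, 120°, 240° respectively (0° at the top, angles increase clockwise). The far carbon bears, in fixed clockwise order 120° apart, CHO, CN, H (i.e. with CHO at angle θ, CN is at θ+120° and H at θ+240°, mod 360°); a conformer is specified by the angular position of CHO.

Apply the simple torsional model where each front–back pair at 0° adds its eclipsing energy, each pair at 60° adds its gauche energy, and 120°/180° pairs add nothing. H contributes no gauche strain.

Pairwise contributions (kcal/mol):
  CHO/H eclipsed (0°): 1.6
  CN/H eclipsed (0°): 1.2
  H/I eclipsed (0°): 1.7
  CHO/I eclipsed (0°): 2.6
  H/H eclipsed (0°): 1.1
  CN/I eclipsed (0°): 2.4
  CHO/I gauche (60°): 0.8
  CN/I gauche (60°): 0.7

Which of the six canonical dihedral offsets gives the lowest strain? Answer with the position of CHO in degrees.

300°

CHO at 0° is eclipsed. H at 0° is eclipsed with CHO at 0° (1.6); I at 120° is eclipsed with CN at 120° (2.4); H at 240° is eclipsed with H at 240° (1.1). Total 5.1 kcal/mol.
CHO at 60° is staggered. I at 120° is gauche with CHO at 60° (0.8); I at 120° is gauche with CN at 180° (0.7). Total 1.5 kcal/mol.
CHO at 120° is eclipsed. H at 0° is eclipsed with H at 0° (1.1); I at 120° is eclipsed with CHO at 120° (2.6); H at 240° is eclipsed with CN at 240° (1.2). Total 4.9 kcal/mol.
CHO at 180° is staggered. I at 120° is gauche with CHO at 180° (0.8). Total 0.8 kcal/mol.
CHO at 240° is eclipsed. H at 0° is eclipsed with CN at 0° (1.2); I at 120° is eclipsed with H at 120° (1.7); H at 240° is eclipsed with CHO at 240° (1.6). Total 4.5 kcal/mol.
CHO at 300° is staggered. I at 120° is gauche with CN at 60° (0.7). Total 0.7 kcal/mol.
The minimum (0.7 kcal/mol) occurs with CHO at 300°.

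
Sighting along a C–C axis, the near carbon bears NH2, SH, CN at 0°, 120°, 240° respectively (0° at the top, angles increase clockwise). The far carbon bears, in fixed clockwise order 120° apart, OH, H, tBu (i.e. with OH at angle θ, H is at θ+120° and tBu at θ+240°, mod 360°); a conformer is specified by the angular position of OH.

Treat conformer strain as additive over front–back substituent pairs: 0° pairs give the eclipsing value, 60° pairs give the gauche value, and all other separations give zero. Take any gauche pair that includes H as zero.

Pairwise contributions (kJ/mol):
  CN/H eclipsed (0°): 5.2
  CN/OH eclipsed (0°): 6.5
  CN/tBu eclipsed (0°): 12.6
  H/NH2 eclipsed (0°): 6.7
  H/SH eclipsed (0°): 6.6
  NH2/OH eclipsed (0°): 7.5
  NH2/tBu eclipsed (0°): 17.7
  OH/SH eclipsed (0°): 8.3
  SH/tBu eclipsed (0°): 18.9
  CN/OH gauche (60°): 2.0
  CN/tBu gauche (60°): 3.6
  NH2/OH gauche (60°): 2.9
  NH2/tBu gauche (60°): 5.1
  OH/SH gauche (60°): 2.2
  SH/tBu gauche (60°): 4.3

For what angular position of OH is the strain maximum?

240°

OH at 0° is eclipsed. NH2 at 0° is eclipsed with OH at 0° (7.5); SH at 120° is eclipsed with H at 120° (6.6); CN at 240° is eclipsed with tBu at 240° (12.6). Total 26.7 kJ/mol.
OH at 60° is staggered. NH2 at 0° is gauche with OH at 60° (2.9); NH2 at 0° is gauche with tBu at 300° (5.1); SH at 120° is gauche with OH at 60° (2.2); CN at 240° is gauche with tBu at 300° (3.6). Total 13.8 kJ/mol.
OH at 120° is eclipsed. NH2 at 0° is eclipsed with tBu at 0° (17.7); SH at 120° is eclipsed with OH at 120° (8.3); CN at 240° is eclipsed with H at 240° (5.2). Total 31.2 kJ/mol.
OH at 180° is staggered. NH2 at 0° is gauche with tBu at 60° (5.1); SH at 120° is gauche with OH at 180° (2.2); SH at 120° is gauche with tBu at 60° (4.3); CN at 240° is gauche with OH at 180° (2.0). Total 13.6 kJ/mol.
OH at 240° is eclipsed. NH2 at 0° is eclipsed with H at 0° (6.7); SH at 120° is eclipsed with tBu at 120° (18.9); CN at 240° is eclipsed with OH at 240° (6.5). Total 32.1 kJ/mol.
OH at 300° is staggered. NH2 at 0° is gauche with OH at 300° (2.9); SH at 120° is gauche with tBu at 180° (4.3); CN at 240° is gauche with OH at 300° (2.0); CN at 240° is gauche with tBu at 180° (3.6). Total 12.8 kJ/mol.
The maximum (32.1 kJ/mol) occurs with OH at 240°.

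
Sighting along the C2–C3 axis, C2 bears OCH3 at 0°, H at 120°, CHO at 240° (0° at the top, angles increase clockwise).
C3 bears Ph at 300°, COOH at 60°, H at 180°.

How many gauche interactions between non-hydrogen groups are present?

Non-H gauche pairs: OCH3(0°)/Ph(300°); OCH3(0°)/COOH(60°); CHO(240°)/Ph(300°) — 3 interactions.

3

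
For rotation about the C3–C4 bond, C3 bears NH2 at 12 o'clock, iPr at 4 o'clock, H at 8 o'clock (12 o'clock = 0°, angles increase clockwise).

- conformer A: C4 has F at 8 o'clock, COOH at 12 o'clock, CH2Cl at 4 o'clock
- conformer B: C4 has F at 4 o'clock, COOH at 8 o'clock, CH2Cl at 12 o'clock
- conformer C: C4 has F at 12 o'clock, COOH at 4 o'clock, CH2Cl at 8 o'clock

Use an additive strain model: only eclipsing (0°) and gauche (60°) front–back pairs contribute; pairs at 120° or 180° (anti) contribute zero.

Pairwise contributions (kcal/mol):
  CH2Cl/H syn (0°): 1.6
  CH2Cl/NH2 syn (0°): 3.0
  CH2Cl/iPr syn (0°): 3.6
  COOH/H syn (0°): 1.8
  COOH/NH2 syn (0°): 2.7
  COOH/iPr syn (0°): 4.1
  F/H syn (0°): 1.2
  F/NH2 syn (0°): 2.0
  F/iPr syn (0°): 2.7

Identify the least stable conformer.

A (eclipsed): NH2–COOH eclipsed, iPr–CH2Cl eclipsed, H–F eclipsed; 2.7 + 3.6 + 1.2 = 7.5 kcal/mol.
B (eclipsed): NH2–CH2Cl eclipsed, iPr–F eclipsed, H–COOH eclipsed; 3.0 + 2.7 + 1.8 = 7.5 kcal/mol.
C (eclipsed): NH2–F eclipsed, iPr–COOH eclipsed, H–CH2Cl eclipsed; 2.0 + 4.1 + 1.6 = 7.7 kcal/mol.
C has the highest total (7.7 kcal/mol).

C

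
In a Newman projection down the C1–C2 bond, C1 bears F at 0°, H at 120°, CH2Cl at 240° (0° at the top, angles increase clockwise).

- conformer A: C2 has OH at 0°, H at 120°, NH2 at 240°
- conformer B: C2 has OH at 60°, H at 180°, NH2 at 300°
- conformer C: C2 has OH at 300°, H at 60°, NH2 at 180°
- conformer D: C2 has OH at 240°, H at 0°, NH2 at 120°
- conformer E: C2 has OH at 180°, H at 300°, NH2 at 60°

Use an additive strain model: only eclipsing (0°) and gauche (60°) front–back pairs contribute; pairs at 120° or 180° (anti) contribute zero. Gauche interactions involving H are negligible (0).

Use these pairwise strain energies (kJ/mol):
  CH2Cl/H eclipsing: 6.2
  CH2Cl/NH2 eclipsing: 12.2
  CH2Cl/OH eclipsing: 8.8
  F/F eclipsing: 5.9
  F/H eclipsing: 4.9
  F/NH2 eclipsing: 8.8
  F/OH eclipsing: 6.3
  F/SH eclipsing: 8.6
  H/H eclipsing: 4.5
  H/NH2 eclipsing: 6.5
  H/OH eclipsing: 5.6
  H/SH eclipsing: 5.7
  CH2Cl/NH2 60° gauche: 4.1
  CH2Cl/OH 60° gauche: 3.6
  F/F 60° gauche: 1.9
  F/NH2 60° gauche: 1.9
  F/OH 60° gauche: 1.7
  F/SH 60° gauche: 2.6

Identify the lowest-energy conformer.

A is eclipsed. F at 0° is eclipsed with OH at 0° (6.3); H at 120° is eclipsed with H at 120° (4.5); CH2Cl at 240° is eclipsed with NH2 at 240° (12.2). Total 23.0 kJ/mol.
B is staggered. F at 0° is gauche with OH at 60° (1.7); F at 0° is gauche with NH2 at 300° (1.9); CH2Cl at 240° is gauche with NH2 at 300° (4.1). Total 7.7 kJ/mol.
C is staggered. F at 0° is gauche with OH at 300° (1.7); CH2Cl at 240° is gauche with OH at 300° (3.6); CH2Cl at 240° is gauche with NH2 at 180° (4.1). Total 9.4 kJ/mol.
D is eclipsed. F at 0° is eclipsed with H at 0° (4.9); H at 120° is eclipsed with NH2 at 120° (6.5); CH2Cl at 240° is eclipsed with OH at 240° (8.8). Total 20.2 kJ/mol.
E is staggered. F at 0° is gauche with NH2 at 60° (1.9); CH2Cl at 240° is gauche with OH at 180° (3.6). Total 5.5 kJ/mol.
E has the lowest total (5.5 kJ/mol).

E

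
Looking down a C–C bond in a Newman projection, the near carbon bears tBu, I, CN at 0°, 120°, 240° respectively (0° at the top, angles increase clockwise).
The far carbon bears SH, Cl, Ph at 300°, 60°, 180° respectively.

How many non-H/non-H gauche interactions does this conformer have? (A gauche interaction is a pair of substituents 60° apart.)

6

Non-H gauche pairs: tBu(0°)/SH(300°); tBu(0°)/Cl(60°); I(120°)/Cl(60°); I(120°)/Ph(180°); CN(240°)/SH(300°); CN(240°)/Ph(180°) — 6 interactions.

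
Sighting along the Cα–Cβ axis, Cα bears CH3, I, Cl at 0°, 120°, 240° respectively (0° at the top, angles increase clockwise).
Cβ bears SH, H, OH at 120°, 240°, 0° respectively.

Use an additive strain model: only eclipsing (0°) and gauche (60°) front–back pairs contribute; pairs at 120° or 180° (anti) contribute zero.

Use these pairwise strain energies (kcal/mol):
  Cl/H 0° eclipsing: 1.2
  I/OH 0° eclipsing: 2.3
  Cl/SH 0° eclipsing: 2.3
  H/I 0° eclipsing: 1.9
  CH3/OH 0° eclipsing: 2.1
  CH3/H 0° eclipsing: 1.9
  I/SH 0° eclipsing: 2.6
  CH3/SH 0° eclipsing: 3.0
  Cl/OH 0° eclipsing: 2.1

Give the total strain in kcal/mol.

This conformer (eclipsed): CH3(0°)/OH(0°) eclipsed 2.1; I(120°)/SH(120°) eclipsed 2.6; Cl(240°)/H(240°) eclipsed 1.2 → 5.9 kcal/mol.

5.9 kcal/mol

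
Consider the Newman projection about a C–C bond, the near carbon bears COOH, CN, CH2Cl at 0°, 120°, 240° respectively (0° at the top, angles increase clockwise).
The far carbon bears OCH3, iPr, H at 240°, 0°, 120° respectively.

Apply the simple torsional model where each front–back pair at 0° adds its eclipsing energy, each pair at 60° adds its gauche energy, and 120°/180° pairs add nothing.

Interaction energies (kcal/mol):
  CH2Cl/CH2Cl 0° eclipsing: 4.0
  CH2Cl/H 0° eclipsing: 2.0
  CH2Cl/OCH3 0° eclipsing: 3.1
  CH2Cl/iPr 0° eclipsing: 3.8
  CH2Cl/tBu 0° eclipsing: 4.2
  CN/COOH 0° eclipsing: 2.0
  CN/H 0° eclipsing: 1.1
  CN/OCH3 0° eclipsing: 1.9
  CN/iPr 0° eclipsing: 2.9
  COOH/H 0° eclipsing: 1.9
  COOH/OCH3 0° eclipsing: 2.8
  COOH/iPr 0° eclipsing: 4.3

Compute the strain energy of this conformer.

This conformer (eclipsed): COOH–iPr eclipsed, CN–H eclipsed, CH2Cl–OCH3 eclipsed; 4.3 + 1.1 + 3.1 = 8.5 kcal/mol.

8.5 kcal/mol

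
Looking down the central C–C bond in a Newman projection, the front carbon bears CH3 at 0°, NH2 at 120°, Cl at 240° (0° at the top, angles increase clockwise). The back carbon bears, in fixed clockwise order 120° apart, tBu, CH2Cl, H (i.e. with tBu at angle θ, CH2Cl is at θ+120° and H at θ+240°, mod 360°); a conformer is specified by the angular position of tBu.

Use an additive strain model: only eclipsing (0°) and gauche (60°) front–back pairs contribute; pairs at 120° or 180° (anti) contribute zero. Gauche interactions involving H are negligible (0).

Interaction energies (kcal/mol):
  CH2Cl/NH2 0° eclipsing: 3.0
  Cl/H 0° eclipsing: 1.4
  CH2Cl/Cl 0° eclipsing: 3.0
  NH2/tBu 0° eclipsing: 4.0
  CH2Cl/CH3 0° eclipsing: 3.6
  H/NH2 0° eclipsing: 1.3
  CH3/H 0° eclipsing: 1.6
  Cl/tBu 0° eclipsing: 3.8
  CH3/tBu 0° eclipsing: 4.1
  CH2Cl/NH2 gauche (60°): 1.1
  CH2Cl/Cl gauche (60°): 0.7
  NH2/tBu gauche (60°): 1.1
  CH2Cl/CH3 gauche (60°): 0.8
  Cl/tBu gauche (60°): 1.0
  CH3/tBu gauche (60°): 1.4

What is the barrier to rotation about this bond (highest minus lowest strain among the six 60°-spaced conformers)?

tBu at 0° (eclipsed): CH3(0°)/tBu(0°) eclipsed 4.1; NH2(120°)/CH2Cl(120°) eclipsed 3.0; Cl(240°)/H(240°) eclipsed 1.4 → 8.5 kcal/mol.
tBu at 60° (staggered): CH3(0°)/tBu(60°) gauche 1.4; NH2(120°)/tBu(60°) gauche 1.1; NH2(120°)/CH2Cl(180°) gauche 1.1; Cl(240°)/CH2Cl(180°) gauche 0.7 → 4.3 kcal/mol.
tBu at 120° (eclipsed): CH3(0°)/H(0°) eclipsed 1.6; NH2(120°)/tBu(120°) eclipsed 4.0; Cl(240°)/CH2Cl(240°) eclipsed 3.0 → 8.6 kcal/mol.
tBu at 180° (staggered): CH3(0°)/CH2Cl(300°) gauche 0.8; NH2(120°)/tBu(180°) gauche 1.1; Cl(240°)/tBu(180°) gauche 1.0; Cl(240°)/CH2Cl(300°) gauche 0.7 → 3.6 kcal/mol.
tBu at 240° (eclipsed): CH3(0°)/CH2Cl(0°) eclipsed 3.6; NH2(120°)/H(120°) eclipsed 1.3; Cl(240°)/tBu(240°) eclipsed 3.8 → 8.7 kcal/mol.
tBu at 300° (staggered): CH3(0°)/tBu(300°) gauche 1.4; CH3(0°)/CH2Cl(60°) gauche 0.8; NH2(120°)/CH2Cl(60°) gauche 1.1; Cl(240°)/tBu(300°) gauche 1.0 → 4.3 kcal/mol.
Max at 240° (8.7 kcal/mol), min at 180° (3.6 kcal/mol); barrier = 5.1 kcal/mol.

5.1 kcal/mol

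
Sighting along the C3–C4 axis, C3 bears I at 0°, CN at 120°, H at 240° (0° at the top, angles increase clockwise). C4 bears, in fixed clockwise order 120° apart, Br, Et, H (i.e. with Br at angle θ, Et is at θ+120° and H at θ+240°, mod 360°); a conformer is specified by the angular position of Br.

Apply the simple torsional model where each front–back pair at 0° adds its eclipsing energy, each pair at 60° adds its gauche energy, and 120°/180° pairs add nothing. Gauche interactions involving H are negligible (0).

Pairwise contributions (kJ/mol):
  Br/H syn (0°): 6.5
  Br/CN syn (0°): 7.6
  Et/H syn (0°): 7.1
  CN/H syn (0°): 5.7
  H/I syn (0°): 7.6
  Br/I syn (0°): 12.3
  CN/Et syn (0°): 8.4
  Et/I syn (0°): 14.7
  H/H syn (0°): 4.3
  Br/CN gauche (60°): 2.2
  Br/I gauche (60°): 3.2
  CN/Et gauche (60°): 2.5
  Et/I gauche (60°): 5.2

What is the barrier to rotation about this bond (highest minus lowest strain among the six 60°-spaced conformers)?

Br at 0° (eclipsed): I(0°)/Br(0°) eclipsed 12.3; CN(120°)/Et(120°) eclipsed 8.4; H(240°)/H(240°) eclipsed 4.3 → 25.0 kJ/mol.
Br at 60° (staggered): I(0°)/Br(60°) gauche 3.2; CN(120°)/Br(60°) gauche 2.2; CN(120°)/Et(180°) gauche 2.5 → 7.9 kJ/mol.
Br at 120° (eclipsed): I(0°)/H(0°) eclipsed 7.6; CN(120°)/Br(120°) eclipsed 7.6; H(240°)/Et(240°) eclipsed 7.1 → 22.3 kJ/mol.
Br at 180° (staggered): I(0°)/Et(300°) gauche 5.2; CN(120°)/Br(180°) gauche 2.2 → 7.4 kJ/mol.
Br at 240° (eclipsed): I(0°)/Et(0°) eclipsed 14.7; CN(120°)/H(120°) eclipsed 5.7; H(240°)/Br(240°) eclipsed 6.5 → 26.9 kJ/mol.
Br at 300° (staggered): I(0°)/Br(300°) gauche 3.2; I(0°)/Et(60°) gauche 5.2; CN(120°)/Et(60°) gauche 2.5 → 10.9 kJ/mol.
Max at 240° (26.9 kJ/mol), min at 180° (7.4 kJ/mol); barrier = 19.5 kJ/mol.

19.5 kJ/mol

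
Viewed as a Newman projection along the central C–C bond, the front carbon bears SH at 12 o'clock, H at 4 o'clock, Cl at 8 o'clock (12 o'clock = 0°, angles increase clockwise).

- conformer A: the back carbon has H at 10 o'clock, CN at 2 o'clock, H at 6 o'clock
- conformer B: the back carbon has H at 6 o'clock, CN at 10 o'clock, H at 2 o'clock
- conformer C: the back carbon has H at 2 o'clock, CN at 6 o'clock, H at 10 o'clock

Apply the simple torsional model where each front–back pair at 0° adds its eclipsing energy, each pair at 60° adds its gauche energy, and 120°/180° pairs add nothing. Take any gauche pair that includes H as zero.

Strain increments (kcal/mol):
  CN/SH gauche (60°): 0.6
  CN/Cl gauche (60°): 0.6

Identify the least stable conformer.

A is staggered. SH at 0° is gauche with CN at 60° (0.6). Total 0.6 kcal/mol.
B is staggered. SH at 0° is gauche with CN at 300° (0.6); Cl at 240° is gauche with CN at 300° (0.6). Total 1.2 kcal/mol.
C is staggered. Cl at 240° is gauche with CN at 180° (0.6). Total 0.6 kcal/mol.
B has the highest total (1.2 kcal/mol).

B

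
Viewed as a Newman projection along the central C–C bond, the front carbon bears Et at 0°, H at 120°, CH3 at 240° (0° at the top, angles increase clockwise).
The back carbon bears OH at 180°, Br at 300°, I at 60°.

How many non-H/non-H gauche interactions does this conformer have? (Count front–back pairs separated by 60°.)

Non-H gauche pairs: Et(0°)/Br(300°); Et(0°)/I(60°); CH3(240°)/OH(180°); CH3(240°)/Br(300°) — 4 interactions.

4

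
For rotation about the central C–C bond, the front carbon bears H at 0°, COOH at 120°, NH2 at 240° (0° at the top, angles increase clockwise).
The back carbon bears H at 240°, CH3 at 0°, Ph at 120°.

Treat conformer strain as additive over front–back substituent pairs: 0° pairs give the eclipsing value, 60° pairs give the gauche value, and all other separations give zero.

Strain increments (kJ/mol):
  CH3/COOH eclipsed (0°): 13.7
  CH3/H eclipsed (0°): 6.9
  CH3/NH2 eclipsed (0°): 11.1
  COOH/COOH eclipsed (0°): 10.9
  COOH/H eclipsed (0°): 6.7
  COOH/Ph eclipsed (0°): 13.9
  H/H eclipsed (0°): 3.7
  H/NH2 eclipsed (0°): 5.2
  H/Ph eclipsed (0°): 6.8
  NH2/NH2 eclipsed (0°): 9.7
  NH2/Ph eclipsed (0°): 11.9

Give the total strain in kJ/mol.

This conformer is eclipsed. H at 0° is eclipsed with CH3 at 0° (6.9); COOH at 120° is eclipsed with Ph at 120° (13.9); NH2 at 240° is eclipsed with H at 240° (5.2). Total 26.0 kJ/mol.

26.0 kJ/mol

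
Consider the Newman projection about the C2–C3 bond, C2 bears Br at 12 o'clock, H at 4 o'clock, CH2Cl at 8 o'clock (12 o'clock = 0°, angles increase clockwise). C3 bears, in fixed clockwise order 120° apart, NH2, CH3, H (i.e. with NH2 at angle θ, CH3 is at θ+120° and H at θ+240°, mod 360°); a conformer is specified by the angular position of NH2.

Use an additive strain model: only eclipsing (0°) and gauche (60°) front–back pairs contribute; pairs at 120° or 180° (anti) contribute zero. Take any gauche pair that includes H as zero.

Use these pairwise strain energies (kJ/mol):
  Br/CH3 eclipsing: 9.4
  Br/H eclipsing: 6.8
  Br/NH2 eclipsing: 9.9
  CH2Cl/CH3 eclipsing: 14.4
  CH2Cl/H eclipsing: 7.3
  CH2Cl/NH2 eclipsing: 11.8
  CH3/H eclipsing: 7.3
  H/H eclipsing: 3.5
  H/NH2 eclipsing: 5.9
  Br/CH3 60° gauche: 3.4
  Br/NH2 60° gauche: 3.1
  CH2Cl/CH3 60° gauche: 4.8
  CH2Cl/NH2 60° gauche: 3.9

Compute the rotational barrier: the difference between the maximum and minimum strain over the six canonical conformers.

19.2 kJ/mol

NH2 at 0° is eclipsed. Br at 0° is eclipsed with NH2 at 0° (9.9); H at 120° is eclipsed with CH3 at 120° (7.3); CH2Cl at 240° is eclipsed with H at 240° (7.3). Total 24.5 kJ/mol.
NH2 at 60° is staggered. Br at 0° is gauche with NH2 at 60° (3.1); CH2Cl at 240° is gauche with CH3 at 180° (4.8). Total 7.9 kJ/mol.
NH2 at 120° is eclipsed. Br at 0° is eclipsed with H at 0° (6.8); H at 120° is eclipsed with NH2 at 120° (5.9); CH2Cl at 240° is eclipsed with CH3 at 240° (14.4). Total 27.1 kJ/mol.
NH2 at 180° is staggered. Br at 0° is gauche with CH3 at 300° (3.4); CH2Cl at 240° is gauche with NH2 at 180° (3.9); CH2Cl at 240° is gauche with CH3 at 300° (4.8). Total 12.1 kJ/mol.
NH2 at 240° is eclipsed. Br at 0° is eclipsed with CH3 at 0° (9.4); H at 120° is eclipsed with H at 120° (3.5); CH2Cl at 240° is eclipsed with NH2 at 240° (11.8). Total 24.7 kJ/mol.
NH2 at 300° is staggered. Br at 0° is gauche with NH2 at 300° (3.1); Br at 0° is gauche with CH3 at 60° (3.4); CH2Cl at 240° is gauche with NH2 at 300° (3.9). Total 10.4 kJ/mol.
Max at 120° (27.1 kJ/mol), min at 60° (7.9 kJ/mol); barrier = 19.2 kJ/mol.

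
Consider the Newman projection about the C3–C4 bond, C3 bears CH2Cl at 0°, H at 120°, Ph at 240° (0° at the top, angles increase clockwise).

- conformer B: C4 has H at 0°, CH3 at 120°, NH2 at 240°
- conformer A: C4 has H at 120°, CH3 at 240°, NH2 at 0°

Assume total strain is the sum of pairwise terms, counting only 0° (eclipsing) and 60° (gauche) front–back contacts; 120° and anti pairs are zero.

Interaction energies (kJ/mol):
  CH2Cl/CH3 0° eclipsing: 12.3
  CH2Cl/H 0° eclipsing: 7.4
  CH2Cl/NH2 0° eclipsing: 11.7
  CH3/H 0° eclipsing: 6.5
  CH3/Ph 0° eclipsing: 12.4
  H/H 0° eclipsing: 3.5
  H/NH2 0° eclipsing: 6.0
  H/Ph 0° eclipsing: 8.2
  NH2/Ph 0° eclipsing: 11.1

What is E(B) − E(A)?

-2.6 kJ/mol

B is eclipsed. CH2Cl at 0° is eclipsed with H at 0° (7.4); H at 120° is eclipsed with CH3 at 120° (6.5); Ph at 240° is eclipsed with NH2 at 240° (11.1). Total 25.0 kJ/mol.
A is eclipsed. CH2Cl at 0° is eclipsed with NH2 at 0° (11.7); H at 120° is eclipsed with H at 120° (3.5); Ph at 240° is eclipsed with CH3 at 240° (12.4). Total 27.6 kJ/mol.
E(B) − E(A) = 25.0 − 27.6 = -2.6 kJ/mol.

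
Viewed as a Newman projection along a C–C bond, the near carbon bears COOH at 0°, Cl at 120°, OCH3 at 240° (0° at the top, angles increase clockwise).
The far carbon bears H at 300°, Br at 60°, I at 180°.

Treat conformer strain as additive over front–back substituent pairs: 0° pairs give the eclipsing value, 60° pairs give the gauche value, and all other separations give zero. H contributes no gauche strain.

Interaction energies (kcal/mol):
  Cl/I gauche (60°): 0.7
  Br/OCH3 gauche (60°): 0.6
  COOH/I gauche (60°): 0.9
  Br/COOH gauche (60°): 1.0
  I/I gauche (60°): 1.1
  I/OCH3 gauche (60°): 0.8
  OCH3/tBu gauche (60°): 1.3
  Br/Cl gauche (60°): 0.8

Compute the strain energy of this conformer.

This conformer (staggered): COOH(0°)/Br(60°) gauche 1.0; Cl(120°)/Br(60°) gauche 0.8; Cl(120°)/I(180°) gauche 0.7; OCH3(240°)/I(180°) gauche 0.8 → 3.3 kcal/mol.

3.3 kcal/mol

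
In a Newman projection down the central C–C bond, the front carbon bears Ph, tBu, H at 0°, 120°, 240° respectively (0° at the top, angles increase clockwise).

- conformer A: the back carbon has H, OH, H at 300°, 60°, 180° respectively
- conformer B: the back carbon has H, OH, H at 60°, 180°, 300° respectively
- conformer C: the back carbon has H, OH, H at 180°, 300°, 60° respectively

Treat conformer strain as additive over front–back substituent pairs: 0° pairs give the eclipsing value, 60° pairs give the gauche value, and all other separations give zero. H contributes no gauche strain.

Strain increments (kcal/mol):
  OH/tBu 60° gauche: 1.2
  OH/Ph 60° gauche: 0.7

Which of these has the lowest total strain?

A is staggered. Ph at 0° is gauche with OH at 60° (0.7); tBu at 120° is gauche with OH at 60° (1.2). Total 1.9 kcal/mol.
B is staggered. tBu at 120° is gauche with OH at 180° (1.2). Total 1.2 kcal/mol.
C is staggered. Ph at 0° is gauche with OH at 300° (0.7). Total 0.7 kcal/mol.
C has the lowest total (0.7 kcal/mol).

C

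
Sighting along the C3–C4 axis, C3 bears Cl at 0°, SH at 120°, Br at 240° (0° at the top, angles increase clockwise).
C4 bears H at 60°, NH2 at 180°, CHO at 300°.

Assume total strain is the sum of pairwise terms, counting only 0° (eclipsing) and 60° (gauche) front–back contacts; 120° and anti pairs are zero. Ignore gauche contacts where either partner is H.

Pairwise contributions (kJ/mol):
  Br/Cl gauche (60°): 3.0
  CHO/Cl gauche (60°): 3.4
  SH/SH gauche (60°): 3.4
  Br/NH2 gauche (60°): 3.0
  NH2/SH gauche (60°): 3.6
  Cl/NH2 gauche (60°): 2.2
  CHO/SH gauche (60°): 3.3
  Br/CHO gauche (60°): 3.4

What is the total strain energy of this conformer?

13.4 kJ/mol

This conformer (staggered): Cl–CHO gauche, SH–NH2 gauche, Br–NH2 gauche, Br–CHO gauche; 3.4 + 3.6 + 3.0 + 3.4 = 13.4 kJ/mol.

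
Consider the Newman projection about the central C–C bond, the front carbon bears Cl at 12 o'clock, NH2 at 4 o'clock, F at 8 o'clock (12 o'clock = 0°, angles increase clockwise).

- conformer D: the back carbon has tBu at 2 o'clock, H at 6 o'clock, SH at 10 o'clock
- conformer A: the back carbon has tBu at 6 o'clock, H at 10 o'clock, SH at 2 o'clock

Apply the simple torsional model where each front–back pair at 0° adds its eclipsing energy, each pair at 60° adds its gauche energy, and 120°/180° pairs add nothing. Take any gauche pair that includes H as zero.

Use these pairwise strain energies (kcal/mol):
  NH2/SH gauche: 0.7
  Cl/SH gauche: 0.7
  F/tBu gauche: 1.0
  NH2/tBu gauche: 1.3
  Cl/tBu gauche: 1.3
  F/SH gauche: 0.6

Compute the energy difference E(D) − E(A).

D (staggered): Cl(0°)/tBu(60°) gauche 1.3; Cl(0°)/SH(300°) gauche 0.7; NH2(120°)/tBu(60°) gauche 1.3; F(240°)/SH(300°) gauche 0.6 → 3.9 kcal/mol.
A (staggered): Cl(0°)/SH(60°) gauche 0.7; NH2(120°)/tBu(180°) gauche 1.3; NH2(120°)/SH(60°) gauche 0.7; F(240°)/tBu(180°) gauche 1.0 → 3.7 kcal/mol.
E(D) − E(A) = 3.9 − 3.7 = +0.2 kcal/mol.

+0.2 kcal/mol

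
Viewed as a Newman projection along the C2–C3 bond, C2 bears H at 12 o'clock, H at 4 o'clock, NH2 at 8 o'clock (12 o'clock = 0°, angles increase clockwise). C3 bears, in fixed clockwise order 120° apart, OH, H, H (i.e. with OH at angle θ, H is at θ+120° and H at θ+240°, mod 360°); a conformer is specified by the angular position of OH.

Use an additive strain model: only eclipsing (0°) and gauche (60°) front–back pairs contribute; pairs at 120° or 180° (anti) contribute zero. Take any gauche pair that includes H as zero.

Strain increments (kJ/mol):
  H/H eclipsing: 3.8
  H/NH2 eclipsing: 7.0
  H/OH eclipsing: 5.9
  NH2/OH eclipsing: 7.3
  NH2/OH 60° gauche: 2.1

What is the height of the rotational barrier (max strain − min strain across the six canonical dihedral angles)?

16.7 kJ/mol

OH at 0° (eclipsed): H–OH eclipsed, H–H eclipsed, NH2–H eclipsed; 5.9 + 3.8 + 7.0 = 16.7 kJ/mol.
OH at 60° (staggered): no non-H gauche contacts → 0.0 kJ/mol.
OH at 120° (eclipsed): H–H eclipsed, H–OH eclipsed, NH2–H eclipsed; 3.8 + 5.9 + 7.0 = 16.7 kJ/mol.
OH at 180° (staggered): NH2–OH gauche; 2.1 = 2.1 kJ/mol.
OH at 240° (eclipsed): H–H eclipsed, H–H eclipsed, NH2–OH eclipsed; 3.8 + 3.8 + 7.3 = 14.9 kJ/mol.
OH at 300° (staggered): NH2–OH gauche; 2.1 = 2.1 kJ/mol.
Max at 0° (16.7 kJ/mol), min at 60° (0.0 kJ/mol); barrier = 16.7 kJ/mol.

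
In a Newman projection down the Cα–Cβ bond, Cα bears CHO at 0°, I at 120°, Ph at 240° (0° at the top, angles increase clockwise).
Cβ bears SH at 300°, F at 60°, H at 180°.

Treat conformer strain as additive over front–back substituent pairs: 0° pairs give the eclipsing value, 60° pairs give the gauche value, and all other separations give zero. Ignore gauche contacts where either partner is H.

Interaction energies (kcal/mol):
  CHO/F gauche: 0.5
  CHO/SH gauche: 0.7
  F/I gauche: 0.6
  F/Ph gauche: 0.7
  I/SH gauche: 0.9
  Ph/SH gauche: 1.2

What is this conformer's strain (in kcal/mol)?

This conformer (staggered): CHO(0°)/SH(300°) gauche 0.7; CHO(0°)/F(60°) gauche 0.5; I(120°)/F(60°) gauche 0.6; Ph(240°)/SH(300°) gauche 1.2 → 3.0 kcal/mol.

3.0 kcal/mol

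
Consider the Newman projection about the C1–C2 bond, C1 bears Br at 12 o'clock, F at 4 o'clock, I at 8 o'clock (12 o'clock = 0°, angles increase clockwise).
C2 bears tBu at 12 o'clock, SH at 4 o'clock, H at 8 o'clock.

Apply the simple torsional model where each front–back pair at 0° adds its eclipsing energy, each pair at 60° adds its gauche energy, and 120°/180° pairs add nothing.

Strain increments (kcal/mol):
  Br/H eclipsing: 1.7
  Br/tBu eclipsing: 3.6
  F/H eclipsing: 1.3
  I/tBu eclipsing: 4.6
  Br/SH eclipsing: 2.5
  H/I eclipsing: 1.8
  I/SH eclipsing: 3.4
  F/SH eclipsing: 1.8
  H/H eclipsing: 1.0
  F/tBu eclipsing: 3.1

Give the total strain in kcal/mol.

7.2 kcal/mol

This conformer (eclipsed): Br–tBu eclipsed, F–SH eclipsed, I–H eclipsed; 3.6 + 1.8 + 1.8 = 7.2 kcal/mol.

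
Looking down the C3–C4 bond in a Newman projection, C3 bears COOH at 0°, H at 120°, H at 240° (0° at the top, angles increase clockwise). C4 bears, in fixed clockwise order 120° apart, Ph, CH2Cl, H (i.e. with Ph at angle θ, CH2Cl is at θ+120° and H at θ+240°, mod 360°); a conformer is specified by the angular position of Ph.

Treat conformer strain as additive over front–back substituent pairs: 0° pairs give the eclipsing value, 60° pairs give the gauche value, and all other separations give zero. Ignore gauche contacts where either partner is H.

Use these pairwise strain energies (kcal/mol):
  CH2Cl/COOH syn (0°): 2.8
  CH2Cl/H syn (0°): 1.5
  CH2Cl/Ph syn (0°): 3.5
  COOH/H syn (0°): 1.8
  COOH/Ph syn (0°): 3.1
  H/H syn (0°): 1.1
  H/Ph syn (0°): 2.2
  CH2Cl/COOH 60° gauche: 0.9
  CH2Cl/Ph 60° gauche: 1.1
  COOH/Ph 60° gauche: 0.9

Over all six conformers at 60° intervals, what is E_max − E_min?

5.2 kcal/mol

Ph at 0° (eclipsed): COOH–Ph eclipsed, H–CH2Cl eclipsed, H–H eclipsed; 3.1 + 1.5 + 1.1 = 5.7 kcal/mol.
Ph at 60° (staggered): COOH–Ph gauche; 0.9 = 0.9 kcal/mol.
Ph at 120° (eclipsed): COOH–H eclipsed, H–Ph eclipsed, H–CH2Cl eclipsed; 1.8 + 2.2 + 1.5 = 5.5 kcal/mol.
Ph at 180° (staggered): COOH–CH2Cl gauche; 0.9 = 0.9 kcal/mol.
Ph at 240° (eclipsed): COOH–CH2Cl eclipsed, H–H eclipsed, H–Ph eclipsed; 2.8 + 1.1 + 2.2 = 6.1 kcal/mol.
Ph at 300° (staggered): COOH–Ph gauche, COOH–CH2Cl gauche; 0.9 + 0.9 = 1.8 kcal/mol.
Max at 240° (6.1 kcal/mol), min at 60° (0.9 kcal/mol); barrier = 5.2 kcal/mol.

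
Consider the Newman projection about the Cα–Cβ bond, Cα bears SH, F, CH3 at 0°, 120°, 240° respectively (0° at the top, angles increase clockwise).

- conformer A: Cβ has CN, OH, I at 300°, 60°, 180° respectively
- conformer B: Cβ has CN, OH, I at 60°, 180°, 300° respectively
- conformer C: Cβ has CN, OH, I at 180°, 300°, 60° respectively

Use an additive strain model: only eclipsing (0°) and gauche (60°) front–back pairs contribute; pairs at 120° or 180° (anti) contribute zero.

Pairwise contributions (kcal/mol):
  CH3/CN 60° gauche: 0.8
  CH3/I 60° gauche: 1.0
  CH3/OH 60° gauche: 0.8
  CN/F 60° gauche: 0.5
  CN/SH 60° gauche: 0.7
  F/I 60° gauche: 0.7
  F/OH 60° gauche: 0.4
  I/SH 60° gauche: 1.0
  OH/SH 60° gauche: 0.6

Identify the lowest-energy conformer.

A (staggered): SH(0°)/CN(300°) gauche 0.7; SH(0°)/OH(60°) gauche 0.6; F(120°)/OH(60°) gauche 0.4; F(120°)/I(180°) gauche 0.7; CH3(240°)/CN(300°) gauche 0.8; CH3(240°)/I(180°) gauche 1.0 → 4.2 kcal/mol.
B (staggered): SH(0°)/CN(60°) gauche 0.7; SH(0°)/I(300°) gauche 1.0; F(120°)/CN(60°) gauche 0.5; F(120°)/OH(180°) gauche 0.4; CH3(240°)/OH(180°) gauche 0.8; CH3(240°)/I(300°) gauche 1.0 → 4.4 kcal/mol.
C (staggered): SH(0°)/OH(300°) gauche 0.6; SH(0°)/I(60°) gauche 1.0; F(120°)/CN(180°) gauche 0.5; F(120°)/I(60°) gauche 0.7; CH3(240°)/CN(180°) gauche 0.8; CH3(240°)/OH(300°) gauche 0.8 → 4.4 kcal/mol.
A has the lowest total (4.2 kcal/mol).

A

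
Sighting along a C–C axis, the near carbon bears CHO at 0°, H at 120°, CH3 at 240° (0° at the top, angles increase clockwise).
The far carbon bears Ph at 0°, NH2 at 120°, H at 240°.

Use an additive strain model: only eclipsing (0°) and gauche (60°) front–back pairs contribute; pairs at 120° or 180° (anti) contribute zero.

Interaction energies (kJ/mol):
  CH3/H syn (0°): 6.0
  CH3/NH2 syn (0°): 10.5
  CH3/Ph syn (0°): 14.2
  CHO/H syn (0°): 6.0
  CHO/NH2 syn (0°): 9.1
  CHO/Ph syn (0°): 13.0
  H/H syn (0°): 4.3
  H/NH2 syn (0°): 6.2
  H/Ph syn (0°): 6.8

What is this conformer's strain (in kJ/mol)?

This conformer (eclipsed): CHO(0°)/Ph(0°) eclipsed 13.0; H(120°)/NH2(120°) eclipsed 6.2; CH3(240°)/H(240°) eclipsed 6.0 → 25.2 kJ/mol.

25.2 kJ/mol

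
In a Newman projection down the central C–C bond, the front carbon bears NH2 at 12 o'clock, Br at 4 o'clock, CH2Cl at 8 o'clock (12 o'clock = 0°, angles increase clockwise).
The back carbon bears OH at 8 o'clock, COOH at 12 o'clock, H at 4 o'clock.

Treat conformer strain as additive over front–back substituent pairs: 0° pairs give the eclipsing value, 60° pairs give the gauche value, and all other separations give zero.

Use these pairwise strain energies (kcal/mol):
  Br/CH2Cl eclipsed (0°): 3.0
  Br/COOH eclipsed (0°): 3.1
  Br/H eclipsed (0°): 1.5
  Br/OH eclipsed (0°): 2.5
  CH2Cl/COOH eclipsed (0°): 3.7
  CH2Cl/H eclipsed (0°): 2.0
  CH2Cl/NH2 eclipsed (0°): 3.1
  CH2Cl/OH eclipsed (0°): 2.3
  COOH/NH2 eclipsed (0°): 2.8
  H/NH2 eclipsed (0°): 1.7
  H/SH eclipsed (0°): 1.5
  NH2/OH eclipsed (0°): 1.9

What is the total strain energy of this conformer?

This conformer is eclipsed. NH2 at 0° is eclipsed with COOH at 0° (2.8); Br at 120° is eclipsed with H at 120° (1.5); CH2Cl at 240° is eclipsed with OH at 240° (2.3). Total 6.6 kcal/mol.

6.6 kcal/mol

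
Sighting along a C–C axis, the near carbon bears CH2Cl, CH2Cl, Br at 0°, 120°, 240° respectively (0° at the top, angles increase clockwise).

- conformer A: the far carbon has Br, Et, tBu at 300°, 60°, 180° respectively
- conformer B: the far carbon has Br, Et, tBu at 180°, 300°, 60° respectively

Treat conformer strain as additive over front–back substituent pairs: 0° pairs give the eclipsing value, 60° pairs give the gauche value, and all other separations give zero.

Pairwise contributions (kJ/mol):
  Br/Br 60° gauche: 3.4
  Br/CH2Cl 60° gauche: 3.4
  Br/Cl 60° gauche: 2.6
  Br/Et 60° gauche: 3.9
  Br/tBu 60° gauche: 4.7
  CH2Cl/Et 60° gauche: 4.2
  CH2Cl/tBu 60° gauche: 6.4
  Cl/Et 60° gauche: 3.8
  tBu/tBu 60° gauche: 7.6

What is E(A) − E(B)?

-1.4 kJ/mol

A (staggered): CH2Cl(0°)/Br(300°) gauche 3.4; CH2Cl(0°)/Et(60°) gauche 4.2; CH2Cl(120°)/Et(60°) gauche 4.2; CH2Cl(120°)/tBu(180°) gauche 6.4; Br(240°)/Br(300°) gauche 3.4; Br(240°)/tBu(180°) gauche 4.7 → 26.3 kJ/mol.
B (staggered): CH2Cl(0°)/Et(300°) gauche 4.2; CH2Cl(0°)/tBu(60°) gauche 6.4; CH2Cl(120°)/Br(180°) gauche 3.4; CH2Cl(120°)/tBu(60°) gauche 6.4; Br(240°)/Br(180°) gauche 3.4; Br(240°)/Et(300°) gauche 3.9 → 27.7 kJ/mol.
E(A) − E(B) = 26.3 − 27.7 = -1.4 kJ/mol.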